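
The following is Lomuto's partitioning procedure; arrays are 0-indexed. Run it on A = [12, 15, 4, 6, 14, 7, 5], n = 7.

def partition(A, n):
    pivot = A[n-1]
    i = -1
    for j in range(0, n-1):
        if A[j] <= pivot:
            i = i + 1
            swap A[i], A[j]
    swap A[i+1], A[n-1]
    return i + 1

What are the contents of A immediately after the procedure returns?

pivot = A[6] = 5; i = -1
j=0: A[0]=12 > 5 → no swap
j=1: A[1]=15 > 5 → no swap
j=2: A[2]=4 ≤ 5 → i=0, swap A[0],A[2] → [4, 15, 12, 6, 14, 7, 5]
j=3: A[3]=6 > 5 → no swap
j=4: A[4]=14 > 5 → no swap
j=5: A[5]=7 > 5 → no swap
final swap A[1],A[6] → [4, 5, 12, 6, 14, 7, 15]; return 1

[4, 5, 12, 6, 14, 7, 15]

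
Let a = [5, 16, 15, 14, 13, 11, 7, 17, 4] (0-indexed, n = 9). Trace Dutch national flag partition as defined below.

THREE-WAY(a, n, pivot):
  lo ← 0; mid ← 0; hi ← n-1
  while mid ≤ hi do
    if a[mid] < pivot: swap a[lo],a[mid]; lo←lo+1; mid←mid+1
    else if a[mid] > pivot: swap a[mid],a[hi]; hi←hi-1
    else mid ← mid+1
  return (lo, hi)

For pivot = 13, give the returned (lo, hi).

pivot = 13; lo=0, mid=0, hi=8
a[mid]=5<13: swap a[0],a[0]; lo=1,mid=1 → [5, 16, 15, 14, 13, 11, 7, 17, 4]
a[mid]=16>13: swap a[1],a[8]; hi=7 → [5, 4, 15, 14, 13, 11, 7, 17, 16]
a[mid]=4<13: swap a[1],a[1]; lo=2,mid=2 → [5, 4, 15, 14, 13, 11, 7, 17, 16]
a[mid]=15>13: swap a[2],a[7]; hi=6 → [5, 4, 17, 14, 13, 11, 7, 15, 16]
a[mid]=17>13: swap a[2],a[6]; hi=5 → [5, 4, 7, 14, 13, 11, 17, 15, 16]
a[mid]=7<13: swap a[2],a[2]; lo=3,mid=3 → [5, 4, 7, 14, 13, 11, 17, 15, 16]
a[mid]=14>13: swap a[3],a[5]; hi=4 → [5, 4, 7, 11, 13, 14, 17, 15, 16]
a[mid]=11<13: swap a[3],a[3]; lo=4,mid=4 → [5, 4, 7, 11, 13, 14, 17, 15, 16]
a[mid]=13=13: mid=5
end: lo=4, hi=4; a = [5, 4, 7, 11, 13, 14, 17, 15, 16]

(4, 4)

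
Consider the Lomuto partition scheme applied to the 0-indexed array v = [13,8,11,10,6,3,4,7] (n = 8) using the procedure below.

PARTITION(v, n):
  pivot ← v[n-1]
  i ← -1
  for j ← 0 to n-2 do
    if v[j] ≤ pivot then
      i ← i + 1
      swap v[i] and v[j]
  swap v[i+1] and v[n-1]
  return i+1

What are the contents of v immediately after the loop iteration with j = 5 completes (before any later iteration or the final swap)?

[6,3,11,10,13,8,4,7]

pivot = v[7] = 7; i = -1
j=0: v[0]=13 > 7 → no swap
j=1: v[1]=8 > 7 → no swap
j=2: v[2]=11 > 7 → no swap
j=3: v[3]=10 > 7 → no swap
j=4: v[4]=6 ≤ 7 → i=0, swap v[0],v[4] → [6,8,11,10,13,3,4,7]
j=5: v[5]=3 ≤ 7 → i=1, swap v[1],v[5] → [6,3,11,10,13,8,4,7]
(after j=5) v = [6,3,11,10,13,8,4,7]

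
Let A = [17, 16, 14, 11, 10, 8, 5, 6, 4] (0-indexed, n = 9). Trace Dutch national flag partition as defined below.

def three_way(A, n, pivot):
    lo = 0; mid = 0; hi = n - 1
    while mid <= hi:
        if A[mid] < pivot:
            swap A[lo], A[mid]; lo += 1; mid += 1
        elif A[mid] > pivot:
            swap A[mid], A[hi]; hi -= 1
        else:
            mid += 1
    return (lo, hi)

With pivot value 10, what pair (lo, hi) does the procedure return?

(4, 4)

lo=0 mid=0 hi=8
17>10: swap(0,8), hi=7 ⇒ [4, 16, 14, 11, 10, 8, 5, 6, 17]
4<10: swap(0,0), lo=1 mid=1 ⇒ [4, 16, 14, 11, 10, 8, 5, 6, 17]
16>10: swap(1,7), hi=6 ⇒ [4, 6, 14, 11, 10, 8, 5, 16, 17]
6<10: swap(1,1), lo=2 mid=2 ⇒ [4, 6, 14, 11, 10, 8, 5, 16, 17]
14>10: swap(2,6), hi=5 ⇒ [4, 6, 5, 11, 10, 8, 14, 16, 17]
5<10: swap(2,2), lo=3 mid=3 ⇒ [4, 6, 5, 11, 10, 8, 14, 16, 17]
11>10: swap(3,5), hi=4 ⇒ [4, 6, 5, 8, 10, 11, 14, 16, 17]
8<10: swap(3,3), lo=4 mid=4 ⇒ [4, 6, 5, 8, 10, 11, 14, 16, 17]
10=10: mid=5
done. lo=4 hi=4; A=[4, 6, 5, 8, 10, 11, 14, 16, 17]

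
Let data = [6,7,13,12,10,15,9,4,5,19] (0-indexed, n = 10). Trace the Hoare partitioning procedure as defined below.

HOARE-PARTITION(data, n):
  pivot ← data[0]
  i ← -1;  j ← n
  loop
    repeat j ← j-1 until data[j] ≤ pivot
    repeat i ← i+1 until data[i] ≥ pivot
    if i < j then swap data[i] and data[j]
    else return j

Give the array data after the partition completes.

[5,4,13,12,10,15,9,7,6,19]

pivot=6
j stops at 8 (5), i stops at 0 (6); swap ⇒ [5,7,13,12,10,15,9,4,6,19]
j stops at 7 (4), i stops at 1 (7); swap ⇒ [5,4,13,12,10,15,9,7,6,19]
j stops at 1, i stops at 2; i≥j ⇒ return 1. data=[5,4,13,12,10,15,9,7,6,19]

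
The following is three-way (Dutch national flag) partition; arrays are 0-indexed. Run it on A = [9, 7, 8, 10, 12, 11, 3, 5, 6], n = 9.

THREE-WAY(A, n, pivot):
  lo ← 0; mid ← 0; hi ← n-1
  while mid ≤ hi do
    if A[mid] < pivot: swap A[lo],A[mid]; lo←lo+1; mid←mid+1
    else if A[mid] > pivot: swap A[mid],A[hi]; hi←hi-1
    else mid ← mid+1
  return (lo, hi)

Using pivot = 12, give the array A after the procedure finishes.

pivot = 12; lo=0, mid=0, hi=8
A[mid]=9<12: swap A[0],A[0]; lo=1,mid=1 → [9, 7, 8, 10, 12, 11, 3, 5, 6]
A[mid]=7<12: swap A[1],A[1]; lo=2,mid=2 → [9, 7, 8, 10, 12, 11, 3, 5, 6]
A[mid]=8<12: swap A[2],A[2]; lo=3,mid=3 → [9, 7, 8, 10, 12, 11, 3, 5, 6]
A[mid]=10<12: swap A[3],A[3]; lo=4,mid=4 → [9, 7, 8, 10, 12, 11, 3, 5, 6]
A[mid]=12=12: mid=5
A[mid]=11<12: swap A[4],A[5]; lo=5,mid=6 → [9, 7, 8, 10, 11, 12, 3, 5, 6]
A[mid]=3<12: swap A[5],A[6]; lo=6,mid=7 → [9, 7, 8, 10, 11, 3, 12, 5, 6]
A[mid]=5<12: swap A[6],A[7]; lo=7,mid=8 → [9, 7, 8, 10, 11, 3, 5, 12, 6]
A[mid]=6<12: swap A[7],A[8]; lo=8,mid=9 → [9, 7, 8, 10, 11, 3, 5, 6, 12]
end: lo=8, hi=8; A = [9, 7, 8, 10, 11, 3, 5, 6, 12]

[9, 7, 8, 10, 11, 3, 5, 6, 12]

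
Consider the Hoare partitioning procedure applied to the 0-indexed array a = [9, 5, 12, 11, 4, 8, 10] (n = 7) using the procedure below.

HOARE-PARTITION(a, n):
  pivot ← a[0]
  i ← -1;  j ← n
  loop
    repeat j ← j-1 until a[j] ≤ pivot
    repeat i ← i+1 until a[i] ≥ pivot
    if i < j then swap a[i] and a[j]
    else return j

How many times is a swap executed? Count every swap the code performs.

pivot = a[0] = 9; i = -1, j = 7
j→5 (a[5]=8≤9), i→0 (a[0]=9≥9); i<j, swap → [8, 5, 12, 11, 4, 9, 10]
j→4 (a[4]=4≤9), i→2 (a[2]=12≥9); i<j, swap → [8, 5, 4, 11, 12, 9, 10]
j→2, i→3; i≥j, return j=2. a = [8, 5, 4, 11, 12, 9, 10]

2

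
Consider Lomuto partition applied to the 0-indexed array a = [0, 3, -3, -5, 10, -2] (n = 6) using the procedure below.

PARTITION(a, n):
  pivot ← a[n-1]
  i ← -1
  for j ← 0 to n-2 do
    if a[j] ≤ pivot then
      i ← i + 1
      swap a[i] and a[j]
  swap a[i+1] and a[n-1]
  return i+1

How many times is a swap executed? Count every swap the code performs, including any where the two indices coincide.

pivot=-2, i=-1
j=0: 0>-2, skip
j=1: 3>-2, skip
j=2: -3≤-2, i=0, swap(0,2) ⇒ [-3, 3, 0, -5, 10, -2]
j=3: -5≤-2, i=1, swap(1,3) ⇒ [-3, -5, 0, 3, 10, -2]
j=4: 10>-2, skip
swap(2,5) ⇒ [-3, -5, -2, 3, 10, 0]; return 2

3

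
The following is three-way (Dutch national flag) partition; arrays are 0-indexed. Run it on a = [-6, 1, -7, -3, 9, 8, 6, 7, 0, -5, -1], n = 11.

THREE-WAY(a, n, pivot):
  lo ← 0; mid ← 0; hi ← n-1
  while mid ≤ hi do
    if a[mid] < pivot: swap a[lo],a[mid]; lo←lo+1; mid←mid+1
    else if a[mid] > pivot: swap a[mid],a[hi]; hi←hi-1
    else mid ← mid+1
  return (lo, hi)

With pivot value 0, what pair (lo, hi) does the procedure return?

(5, 5)

pivot = 0; lo=0, mid=0, hi=10
a[mid]=-6<0: swap a[0],a[0]; lo=1,mid=1 → [-6, 1, -7, -3, 9, 8, 6, 7, 0, -5, -1]
a[mid]=1>0: swap a[1],a[10]; hi=9 → [-6, -1, -7, -3, 9, 8, 6, 7, 0, -5, 1]
a[mid]=-1<0: swap a[1],a[1]; lo=2,mid=2 → [-6, -1, -7, -3, 9, 8, 6, 7, 0, -5, 1]
a[mid]=-7<0: swap a[2],a[2]; lo=3,mid=3 → [-6, -1, -7, -3, 9, 8, 6, 7, 0, -5, 1]
a[mid]=-3<0: swap a[3],a[3]; lo=4,mid=4 → [-6, -1, -7, -3, 9, 8, 6, 7, 0, -5, 1]
a[mid]=9>0: swap a[4],a[9]; hi=8 → [-6, -1, -7, -3, -5, 8, 6, 7, 0, 9, 1]
a[mid]=-5<0: swap a[4],a[4]; lo=5,mid=5 → [-6, -1, -7, -3, -5, 8, 6, 7, 0, 9, 1]
a[mid]=8>0: swap a[5],a[8]; hi=7 → [-6, -1, -7, -3, -5, 0, 6, 7, 8, 9, 1]
a[mid]=0=0: mid=6
a[mid]=6>0: swap a[6],a[7]; hi=6 → [-6, -1, -7, -3, -5, 0, 7, 6, 8, 9, 1]
a[mid]=7>0: swap a[6],a[6]; hi=5 → [-6, -1, -7, -3, -5, 0, 7, 6, 8, 9, 1]
end: lo=5, hi=5; a = [-6, -1, -7, -3, -5, 0, 7, 6, 8, 9, 1]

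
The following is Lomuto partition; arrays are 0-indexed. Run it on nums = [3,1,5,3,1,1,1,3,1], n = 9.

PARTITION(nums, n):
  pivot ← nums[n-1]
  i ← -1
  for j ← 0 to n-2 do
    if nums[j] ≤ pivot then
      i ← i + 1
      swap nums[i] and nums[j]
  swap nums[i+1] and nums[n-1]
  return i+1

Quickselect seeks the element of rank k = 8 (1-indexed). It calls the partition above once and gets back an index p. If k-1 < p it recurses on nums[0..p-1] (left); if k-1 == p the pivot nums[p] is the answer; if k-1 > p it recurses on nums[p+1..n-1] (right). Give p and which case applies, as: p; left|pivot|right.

4; right

pivot = nums[8] = 1; i = -1
j=0: nums[0]=3 > 1 → no swap
j=1: nums[1]=1 ≤ 1 → i=0, swap nums[0],nums[1] → [1,3,5,3,1,1,1,3,1]
j=2: nums[2]=5 > 1 → no swap
j=3: nums[3]=3 > 1 → no swap
j=4: nums[4]=1 ≤ 1 → i=1, swap nums[1],nums[4] → [1,1,5,3,3,1,1,3,1]
j=5: nums[5]=1 ≤ 1 → i=2, swap nums[2],nums[5] → [1,1,1,3,3,5,1,3,1]
j=6: nums[6]=1 ≤ 1 → i=3, swap nums[3],nums[6] → [1,1,1,1,3,5,3,3,1]
j=7: nums[7]=3 > 1 → no swap
final swap nums[4],nums[8] → [1,1,1,1,1,5,3,3,3]; return 4
p = 4; k-1 = 7 > 4 ⇒ right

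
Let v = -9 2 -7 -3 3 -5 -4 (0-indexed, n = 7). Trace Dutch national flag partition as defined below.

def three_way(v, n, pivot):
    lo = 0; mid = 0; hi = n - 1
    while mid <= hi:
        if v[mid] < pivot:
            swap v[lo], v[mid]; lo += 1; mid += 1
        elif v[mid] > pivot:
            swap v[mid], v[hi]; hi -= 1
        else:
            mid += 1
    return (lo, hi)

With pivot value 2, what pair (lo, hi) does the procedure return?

(5, 5)

pivot = 2; lo=0, mid=0, hi=6
v[mid]=-9<2: swap v[0],v[0]; lo=1,mid=1 → -9 2 -7 -3 3 -5 -4
v[mid]=2=2: mid=2
v[mid]=-7<2: swap v[1],v[2]; lo=2,mid=3 → -9 -7 2 -3 3 -5 -4
v[mid]=-3<2: swap v[2],v[3]; lo=3,mid=4 → -9 -7 -3 2 3 -5 -4
v[mid]=3>2: swap v[4],v[6]; hi=5 → -9 -7 -3 2 -4 -5 3
v[mid]=-4<2: swap v[3],v[4]; lo=4,mid=5 → -9 -7 -3 -4 2 -5 3
v[mid]=-5<2: swap v[4],v[5]; lo=5,mid=6 → -9 -7 -3 -4 -5 2 3
end: lo=5, hi=5; v = -9 -7 -3 -4 -5 2 3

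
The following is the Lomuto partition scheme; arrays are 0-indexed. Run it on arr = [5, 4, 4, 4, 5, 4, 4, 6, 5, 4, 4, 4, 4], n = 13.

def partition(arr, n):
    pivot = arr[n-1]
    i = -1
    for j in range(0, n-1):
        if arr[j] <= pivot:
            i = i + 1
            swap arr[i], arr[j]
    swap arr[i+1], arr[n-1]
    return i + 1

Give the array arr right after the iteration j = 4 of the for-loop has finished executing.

[4, 4, 4, 5, 5, 4, 4, 6, 5, 4, 4, 4, 4]

pivot=4, i=-1
j=0: 5>4, skip
j=1: 4≤4, i=0, swap(0,1) ⇒ [4, 5, 4, 4, 5, 4, 4, 6, 5, 4, 4, 4, 4]
j=2: 4≤4, i=1, swap(1,2) ⇒ [4, 4, 5, 4, 5, 4, 4, 6, 5, 4, 4, 4, 4]
j=3: 4≤4, i=2, swap(2,3) ⇒ [4, 4, 4, 5, 5, 4, 4, 6, 5, 4, 4, 4, 4]
j=4: 5>4, skip
(after j=4) arr = [4, 4, 4, 5, 5, 4, 4, 6, 5, 4, 4, 4, 4]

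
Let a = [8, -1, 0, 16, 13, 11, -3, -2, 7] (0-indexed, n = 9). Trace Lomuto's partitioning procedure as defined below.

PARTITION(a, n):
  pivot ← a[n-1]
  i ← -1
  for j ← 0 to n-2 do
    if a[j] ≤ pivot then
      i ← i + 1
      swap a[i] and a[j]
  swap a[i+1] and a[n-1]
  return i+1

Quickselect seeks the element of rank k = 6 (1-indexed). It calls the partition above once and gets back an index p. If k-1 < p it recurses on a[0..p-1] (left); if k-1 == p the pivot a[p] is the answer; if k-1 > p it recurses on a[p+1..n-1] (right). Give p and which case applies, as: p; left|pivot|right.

4; right

pivot=7, i=-1
j=0: 8>7, skip
j=1: -1≤7, i=0, swap(0,1) ⇒ [-1, 8, 0, 16, 13, 11, -3, -2, 7]
j=2: 0≤7, i=1, swap(1,2) ⇒ [-1, 0, 8, 16, 13, 11, -3, -2, 7]
j=3: 16>7, skip
j=4: 13>7, skip
j=5: 11>7, skip
j=6: -3≤7, i=2, swap(2,6) ⇒ [-1, 0, -3, 16, 13, 11, 8, -2, 7]
j=7: -2≤7, i=3, swap(3,7) ⇒ [-1, 0, -3, -2, 13, 11, 8, 16, 7]
swap(4,8) ⇒ [-1, 0, -3, -2, 7, 11, 8, 16, 13]; return 4
p = 4; k-1 = 5 > 4 ⇒ right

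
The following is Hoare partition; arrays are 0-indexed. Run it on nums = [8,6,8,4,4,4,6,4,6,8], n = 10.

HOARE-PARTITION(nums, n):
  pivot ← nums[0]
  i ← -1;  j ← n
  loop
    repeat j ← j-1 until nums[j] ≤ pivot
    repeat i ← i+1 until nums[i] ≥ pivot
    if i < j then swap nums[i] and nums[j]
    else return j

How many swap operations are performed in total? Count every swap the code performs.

pivot = nums[0] = 8; i = -1, j = 10
j→9 (nums[9]=8≤8), i→0 (nums[0]=8≥8); i<j, swap → [8,6,8,4,4,4,6,4,6,8]
j→8 (nums[8]=6≤8), i→2 (nums[2]=8≥8); i<j, swap → [8,6,6,4,4,4,6,4,8,8]
j→7, i→8; i≥j, return j=7. nums = [8,6,6,4,4,4,6,4,8,8]

2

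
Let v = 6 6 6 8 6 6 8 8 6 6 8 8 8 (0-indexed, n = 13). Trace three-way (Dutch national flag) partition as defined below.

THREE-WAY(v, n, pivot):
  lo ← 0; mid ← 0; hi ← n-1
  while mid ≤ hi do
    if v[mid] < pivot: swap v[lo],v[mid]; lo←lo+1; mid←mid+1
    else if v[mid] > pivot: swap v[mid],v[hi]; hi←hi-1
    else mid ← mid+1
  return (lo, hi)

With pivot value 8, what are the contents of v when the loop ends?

6 6 6 6 6 6 6 8 8 8 8 8 8

lo=0 mid=0 hi=12
6<8: swap(0,0), lo=1 mid=1 ⇒ 6 6 6 8 6 6 8 8 6 6 8 8 8
6<8: swap(1,1), lo=2 mid=2 ⇒ 6 6 6 8 6 6 8 8 6 6 8 8 8
6<8: swap(2,2), lo=3 mid=3 ⇒ 6 6 6 8 6 6 8 8 6 6 8 8 8
8=8: mid=4
6<8: swap(3,4), lo=4 mid=5 ⇒ 6 6 6 6 8 6 8 8 6 6 8 8 8
6<8: swap(4,5), lo=5 mid=6 ⇒ 6 6 6 6 6 8 8 8 6 6 8 8 8
8=8: mid=7
8=8: mid=8
6<8: swap(5,8), lo=6 mid=9 ⇒ 6 6 6 6 6 6 8 8 8 6 8 8 8
6<8: swap(6,9), lo=7 mid=10 ⇒ 6 6 6 6 6 6 6 8 8 8 8 8 8
8=8: mid=11
8=8: mid=12
8=8: mid=13
done. lo=7 hi=12; v=6 6 6 6 6 6 6 8 8 8 8 8 8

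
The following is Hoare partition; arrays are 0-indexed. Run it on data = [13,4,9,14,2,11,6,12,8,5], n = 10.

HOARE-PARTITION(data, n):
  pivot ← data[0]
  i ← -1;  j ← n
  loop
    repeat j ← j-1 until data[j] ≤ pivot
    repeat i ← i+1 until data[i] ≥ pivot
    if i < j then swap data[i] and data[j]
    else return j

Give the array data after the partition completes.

pivot = data[0] = 13; i = -1, j = 10
j→9 (data[9]=5≤13), i→0 (data[0]=13≥13); i<j, swap → [5,4,9,14,2,11,6,12,8,13]
j→8 (data[8]=8≤13), i→3 (data[3]=14≥13); i<j, swap → [5,4,9,8,2,11,6,12,14,13]
j→7, i→8; i≥j, return j=7. data = [5,4,9,8,2,11,6,12,14,13]

[5,4,9,8,2,11,6,12,14,13]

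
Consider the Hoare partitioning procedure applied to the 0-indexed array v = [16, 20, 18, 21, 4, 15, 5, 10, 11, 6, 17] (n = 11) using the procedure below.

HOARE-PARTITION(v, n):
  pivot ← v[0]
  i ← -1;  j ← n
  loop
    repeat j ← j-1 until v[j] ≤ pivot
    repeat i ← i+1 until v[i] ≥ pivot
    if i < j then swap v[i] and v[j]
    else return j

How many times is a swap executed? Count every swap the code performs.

4

pivot = v[0] = 16; i = -1, j = 11
j→9 (v[9]=6≤16), i→0 (v[0]=16≥16); i<j, swap → [6, 20, 18, 21, 4, 15, 5, 10, 11, 16, 17]
j→8 (v[8]=11≤16), i→1 (v[1]=20≥16); i<j, swap → [6, 11, 18, 21, 4, 15, 5, 10, 20, 16, 17]
j→7 (v[7]=10≤16), i→2 (v[2]=18≥16); i<j, swap → [6, 11, 10, 21, 4, 15, 5, 18, 20, 16, 17]
j→6 (v[6]=5≤16), i→3 (v[3]=21≥16); i<j, swap → [6, 11, 10, 5, 4, 15, 21, 18, 20, 16, 17]
j→5, i→6; i≥j, return j=5. v = [6, 11, 10, 5, 4, 15, 21, 18, 20, 16, 17]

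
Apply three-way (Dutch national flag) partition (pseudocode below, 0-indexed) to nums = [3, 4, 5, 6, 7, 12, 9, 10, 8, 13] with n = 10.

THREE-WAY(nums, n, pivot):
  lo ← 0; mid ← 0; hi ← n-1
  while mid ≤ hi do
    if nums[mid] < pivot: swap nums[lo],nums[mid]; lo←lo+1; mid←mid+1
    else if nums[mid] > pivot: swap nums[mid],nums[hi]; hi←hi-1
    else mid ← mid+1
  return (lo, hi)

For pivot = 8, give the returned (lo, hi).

lo=0 mid=0 hi=9
3<8: swap(0,0), lo=1 mid=1 ⇒ [3, 4, 5, 6, 7, 12, 9, 10, 8, 13]
4<8: swap(1,1), lo=2 mid=2 ⇒ [3, 4, 5, 6, 7, 12, 9, 10, 8, 13]
5<8: swap(2,2), lo=3 mid=3 ⇒ [3, 4, 5, 6, 7, 12, 9, 10, 8, 13]
6<8: swap(3,3), lo=4 mid=4 ⇒ [3, 4, 5, 6, 7, 12, 9, 10, 8, 13]
7<8: swap(4,4), lo=5 mid=5 ⇒ [3, 4, 5, 6, 7, 12, 9, 10, 8, 13]
12>8: swap(5,9), hi=8 ⇒ [3, 4, 5, 6, 7, 13, 9, 10, 8, 12]
13>8: swap(5,8), hi=7 ⇒ [3, 4, 5, 6, 7, 8, 9, 10, 13, 12]
8=8: mid=6
9>8: swap(6,7), hi=6 ⇒ [3, 4, 5, 6, 7, 8, 10, 9, 13, 12]
10>8: swap(6,6), hi=5 ⇒ [3, 4, 5, 6, 7, 8, 10, 9, 13, 12]
done. lo=5 hi=5; nums=[3, 4, 5, 6, 7, 8, 10, 9, 13, 12]

(5, 5)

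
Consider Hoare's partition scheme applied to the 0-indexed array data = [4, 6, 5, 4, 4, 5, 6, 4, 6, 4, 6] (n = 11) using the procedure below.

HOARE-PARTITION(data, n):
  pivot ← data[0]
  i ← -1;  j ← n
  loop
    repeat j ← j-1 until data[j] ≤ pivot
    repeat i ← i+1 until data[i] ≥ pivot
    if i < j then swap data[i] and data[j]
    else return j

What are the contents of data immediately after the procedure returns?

pivot = data[0] = 4; i = -1, j = 11
j→9 (data[9]=4≤4), i→0 (data[0]=4≥4); i<j, swap → [4, 6, 5, 4, 4, 5, 6, 4, 6, 4, 6]
j→7 (data[7]=4≤4), i→1 (data[1]=6≥4); i<j, swap → [4, 4, 5, 4, 4, 5, 6, 6, 6, 4, 6]
j→4 (data[4]=4≤4), i→2 (data[2]=5≥4); i<j, swap → [4, 4, 4, 4, 5, 5, 6, 6, 6, 4, 6]
j→3, i→3; i≥j, return j=3. data = [4, 4, 4, 4, 5, 5, 6, 6, 6, 4, 6]

[4, 4, 4, 4, 5, 5, 6, 6, 6, 4, 6]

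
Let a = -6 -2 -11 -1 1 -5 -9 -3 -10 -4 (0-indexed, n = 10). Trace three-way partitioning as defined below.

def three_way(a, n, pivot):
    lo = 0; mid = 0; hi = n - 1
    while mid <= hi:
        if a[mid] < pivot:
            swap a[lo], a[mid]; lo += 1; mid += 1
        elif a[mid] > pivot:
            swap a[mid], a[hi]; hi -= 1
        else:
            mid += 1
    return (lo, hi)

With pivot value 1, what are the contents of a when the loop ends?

-6 -2 -11 -1 -5 -9 -3 -10 -4 1

pivot = 1; lo=0, mid=0, hi=9
a[mid]=-6<1: swap a[0],a[0]; lo=1,mid=1 → -6 -2 -11 -1 1 -5 -9 -3 -10 -4
a[mid]=-2<1: swap a[1],a[1]; lo=2,mid=2 → -6 -2 -11 -1 1 -5 -9 -3 -10 -4
a[mid]=-11<1: swap a[2],a[2]; lo=3,mid=3 → -6 -2 -11 -1 1 -5 -9 -3 -10 -4
a[mid]=-1<1: swap a[3],a[3]; lo=4,mid=4 → -6 -2 -11 -1 1 -5 -9 -3 -10 -4
a[mid]=1=1: mid=5
a[mid]=-5<1: swap a[4],a[5]; lo=5,mid=6 → -6 -2 -11 -1 -5 1 -9 -3 -10 -4
a[mid]=-9<1: swap a[5],a[6]; lo=6,mid=7 → -6 -2 -11 -1 -5 -9 1 -3 -10 -4
a[mid]=-3<1: swap a[6],a[7]; lo=7,mid=8 → -6 -2 -11 -1 -5 -9 -3 1 -10 -4
a[mid]=-10<1: swap a[7],a[8]; lo=8,mid=9 → -6 -2 -11 -1 -5 -9 -3 -10 1 -4
a[mid]=-4<1: swap a[8],a[9]; lo=9,mid=10 → -6 -2 -11 -1 -5 -9 -3 -10 -4 1
end: lo=9, hi=9; a = -6 -2 -11 -1 -5 -9 -3 -10 -4 1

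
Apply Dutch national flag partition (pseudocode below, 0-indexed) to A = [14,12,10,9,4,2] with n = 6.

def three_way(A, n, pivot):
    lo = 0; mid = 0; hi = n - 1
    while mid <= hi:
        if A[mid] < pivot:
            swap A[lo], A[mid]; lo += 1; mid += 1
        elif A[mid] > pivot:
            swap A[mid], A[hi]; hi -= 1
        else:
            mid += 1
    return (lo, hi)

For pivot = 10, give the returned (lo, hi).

pivot = 10; lo=0, mid=0, hi=5
A[mid]=14>10: swap A[0],A[5]; hi=4 → [2,12,10,9,4,14]
A[mid]=2<10: swap A[0],A[0]; lo=1,mid=1 → [2,12,10,9,4,14]
A[mid]=12>10: swap A[1],A[4]; hi=3 → [2,4,10,9,12,14]
A[mid]=4<10: swap A[1],A[1]; lo=2,mid=2 → [2,4,10,9,12,14]
A[mid]=10=10: mid=3
A[mid]=9<10: swap A[2],A[3]; lo=3,mid=4 → [2,4,9,10,12,14]
end: lo=3, hi=3; A = [2,4,9,10,12,14]

(3, 3)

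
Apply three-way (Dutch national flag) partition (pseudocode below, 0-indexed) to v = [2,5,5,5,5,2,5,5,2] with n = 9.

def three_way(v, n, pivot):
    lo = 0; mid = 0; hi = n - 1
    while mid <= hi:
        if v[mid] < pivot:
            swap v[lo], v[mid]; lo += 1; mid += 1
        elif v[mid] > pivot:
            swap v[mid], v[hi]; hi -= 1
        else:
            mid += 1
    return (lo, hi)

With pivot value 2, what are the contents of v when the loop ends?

lo=0 mid=0 hi=8
2=2: mid=1
5>2: swap(1,8), hi=7 ⇒ [2,2,5,5,5,2,5,5,5]
2=2: mid=2
5>2: swap(2,7), hi=6 ⇒ [2,2,5,5,5,2,5,5,5]
5>2: swap(2,6), hi=5 ⇒ [2,2,5,5,5,2,5,5,5]
5>2: swap(2,5), hi=4 ⇒ [2,2,2,5,5,5,5,5,5]
2=2: mid=3
5>2: swap(3,4), hi=3 ⇒ [2,2,2,5,5,5,5,5,5]
5>2: swap(3,3), hi=2 ⇒ [2,2,2,5,5,5,5,5,5]
done. lo=0 hi=2; v=[2,2,2,5,5,5,5,5,5]

[2,2,2,5,5,5,5,5,5]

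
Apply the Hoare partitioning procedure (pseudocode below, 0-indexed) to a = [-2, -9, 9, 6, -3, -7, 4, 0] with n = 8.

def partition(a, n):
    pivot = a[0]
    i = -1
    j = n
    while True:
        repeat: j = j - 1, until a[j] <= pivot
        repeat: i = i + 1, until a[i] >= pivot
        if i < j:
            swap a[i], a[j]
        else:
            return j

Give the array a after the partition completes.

[-7, -9, -3, 6, 9, -2, 4, 0]

pivot=-2
j stops at 5 (-7), i stops at 0 (-2); swap ⇒ [-7, -9, 9, 6, -3, -2, 4, 0]
j stops at 4 (-3), i stops at 2 (9); swap ⇒ [-7, -9, -3, 6, 9, -2, 4, 0]
j stops at 2, i stops at 3; i≥j ⇒ return 2. a=[-7, -9, -3, 6, 9, -2, 4, 0]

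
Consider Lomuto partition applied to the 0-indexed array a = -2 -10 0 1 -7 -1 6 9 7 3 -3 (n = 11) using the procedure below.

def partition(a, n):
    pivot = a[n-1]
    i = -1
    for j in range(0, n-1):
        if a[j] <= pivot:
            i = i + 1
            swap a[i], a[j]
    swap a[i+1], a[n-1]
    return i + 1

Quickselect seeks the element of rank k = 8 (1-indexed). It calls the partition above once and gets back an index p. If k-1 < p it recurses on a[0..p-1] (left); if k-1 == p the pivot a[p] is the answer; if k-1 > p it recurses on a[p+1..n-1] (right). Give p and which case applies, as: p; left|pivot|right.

pivot=-3, i=-1
j=0: -2>-3, skip
j=1: -10≤-3, i=0, swap(0,1) ⇒ -10 -2 0 1 -7 -1 6 9 7 3 -3
j=2: 0>-3, skip
j=3: 1>-3, skip
j=4: -7≤-3, i=1, swap(1,4) ⇒ -10 -7 0 1 -2 -1 6 9 7 3 -3
j=5: -1>-3, skip
j=6: 6>-3, skip
j=7: 9>-3, skip
j=8: 7>-3, skip
j=9: 3>-3, skip
swap(2,10) ⇒ -10 -7 -3 1 -2 -1 6 9 7 3 0; return 2
p = 2; k-1 = 7 > 2 ⇒ right

2; right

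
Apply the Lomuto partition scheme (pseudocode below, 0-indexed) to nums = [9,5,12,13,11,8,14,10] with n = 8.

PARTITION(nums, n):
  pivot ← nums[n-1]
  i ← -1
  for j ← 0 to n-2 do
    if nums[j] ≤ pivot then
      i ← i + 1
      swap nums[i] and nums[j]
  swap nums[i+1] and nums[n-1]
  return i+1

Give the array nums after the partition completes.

[9,5,8,10,11,12,14,13]

pivot = nums[7] = 10; i = -1
j=0: nums[0]=9 ≤ 10 → i=0, swap nums[0],nums[0] (no change) → [9,5,12,13,11,8,14,10]
j=1: nums[1]=5 ≤ 10 → i=1, swap nums[1],nums[1] (no change) → [9,5,12,13,11,8,14,10]
j=2: nums[2]=12 > 10 → no swap
j=3: nums[3]=13 > 10 → no swap
j=4: nums[4]=11 > 10 → no swap
j=5: nums[5]=8 ≤ 10 → i=2, swap nums[2],nums[5] → [9,5,8,13,11,12,14,10]
j=6: nums[6]=14 > 10 → no swap
final swap nums[3],nums[7] → [9,5,8,10,11,12,14,13]; return 3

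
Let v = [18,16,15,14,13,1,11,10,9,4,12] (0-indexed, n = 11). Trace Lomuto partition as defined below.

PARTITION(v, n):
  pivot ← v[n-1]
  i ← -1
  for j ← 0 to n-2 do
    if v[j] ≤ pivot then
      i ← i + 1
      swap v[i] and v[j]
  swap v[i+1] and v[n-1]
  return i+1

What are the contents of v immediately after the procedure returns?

[1,11,10,9,4,12,16,15,14,13,18]

pivot=12, i=-1
j=0: 18>12, skip
j=1: 16>12, skip
j=2: 15>12, skip
j=3: 14>12, skip
j=4: 13>12, skip
j=5: 1≤12, i=0, swap(0,5) ⇒ [1,16,15,14,13,18,11,10,9,4,12]
j=6: 11≤12, i=1, swap(1,6) ⇒ [1,11,15,14,13,18,16,10,9,4,12]
j=7: 10≤12, i=2, swap(2,7) ⇒ [1,11,10,14,13,18,16,15,9,4,12]
j=8: 9≤12, i=3, swap(3,8) ⇒ [1,11,10,9,13,18,16,15,14,4,12]
j=9: 4≤12, i=4, swap(4,9) ⇒ [1,11,10,9,4,18,16,15,14,13,12]
swap(5,10) ⇒ [1,11,10,9,4,12,16,15,14,13,18]; return 5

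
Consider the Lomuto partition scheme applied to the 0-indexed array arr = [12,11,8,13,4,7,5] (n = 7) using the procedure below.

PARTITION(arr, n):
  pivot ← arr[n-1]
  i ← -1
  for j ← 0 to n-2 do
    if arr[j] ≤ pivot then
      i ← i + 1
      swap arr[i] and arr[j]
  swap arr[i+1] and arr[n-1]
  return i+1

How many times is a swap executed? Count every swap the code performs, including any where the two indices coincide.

pivot = arr[6] = 5; i = -1
j=0: arr[0]=12 > 5 → no swap
j=1: arr[1]=11 > 5 → no swap
j=2: arr[2]=8 > 5 → no swap
j=3: arr[3]=13 > 5 → no swap
j=4: arr[4]=4 ≤ 5 → i=0, swap arr[0],arr[4] → [4,11,8,13,12,7,5]
j=5: arr[5]=7 > 5 → no swap
final swap arr[1],arr[6] → [4,5,8,13,12,7,11]; return 1

2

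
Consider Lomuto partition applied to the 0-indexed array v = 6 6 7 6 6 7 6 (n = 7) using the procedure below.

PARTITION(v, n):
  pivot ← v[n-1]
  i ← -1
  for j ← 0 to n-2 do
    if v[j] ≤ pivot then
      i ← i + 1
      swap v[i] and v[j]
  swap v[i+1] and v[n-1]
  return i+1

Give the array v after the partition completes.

6 6 6 6 6 7 7

pivot=6, i=-1
j=0: 6≤6, i=0, swap(0,0) ⇒ 6 6 7 6 6 7 6
j=1: 6≤6, i=1, swap(1,1) ⇒ 6 6 7 6 6 7 6
j=2: 7>6, skip
j=3: 6≤6, i=2, swap(2,3) ⇒ 6 6 6 7 6 7 6
j=4: 6≤6, i=3, swap(3,4) ⇒ 6 6 6 6 7 7 6
j=5: 7>6, skip
swap(4,6) ⇒ 6 6 6 6 6 7 7; return 4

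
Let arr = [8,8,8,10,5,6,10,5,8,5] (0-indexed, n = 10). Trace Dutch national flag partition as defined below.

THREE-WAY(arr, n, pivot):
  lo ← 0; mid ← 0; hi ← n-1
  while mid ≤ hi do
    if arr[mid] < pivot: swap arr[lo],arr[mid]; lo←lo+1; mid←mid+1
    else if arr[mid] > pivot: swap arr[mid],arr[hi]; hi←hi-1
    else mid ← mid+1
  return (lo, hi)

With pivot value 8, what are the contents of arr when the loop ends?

[5,5,6,5,8,8,8,8,10,10]

pivot = 8; lo=0, mid=0, hi=9
arr[mid]=8=8: mid=1
arr[mid]=8=8: mid=2
arr[mid]=8=8: mid=3
arr[mid]=10>8: swap arr[3],arr[9]; hi=8 → [8,8,8,5,5,6,10,5,8,10]
arr[mid]=5<8: swap arr[0],arr[3]; lo=1,mid=4 → [5,8,8,8,5,6,10,5,8,10]
arr[mid]=5<8: swap arr[1],arr[4]; lo=2,mid=5 → [5,5,8,8,8,6,10,5,8,10]
arr[mid]=6<8: swap arr[2],arr[5]; lo=3,mid=6 → [5,5,6,8,8,8,10,5,8,10]
arr[mid]=10>8: swap arr[6],arr[8]; hi=7 → [5,5,6,8,8,8,8,5,10,10]
arr[mid]=8=8: mid=7
arr[mid]=5<8: swap arr[3],arr[7]; lo=4,mid=8 → [5,5,6,5,8,8,8,8,10,10]
end: lo=4, hi=7; arr = [5,5,6,5,8,8,8,8,10,10]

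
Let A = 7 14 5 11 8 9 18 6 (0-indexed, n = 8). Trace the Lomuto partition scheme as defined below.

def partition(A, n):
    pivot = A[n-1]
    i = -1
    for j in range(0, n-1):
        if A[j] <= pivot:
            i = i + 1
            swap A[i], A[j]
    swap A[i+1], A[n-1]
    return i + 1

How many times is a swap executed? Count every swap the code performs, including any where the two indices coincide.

pivot=6, i=-1
j=0: 7>6, skip
j=1: 14>6, skip
j=2: 5≤6, i=0, swap(0,2) ⇒ 5 14 7 11 8 9 18 6
j=3: 11>6, skip
j=4: 8>6, skip
j=5: 9>6, skip
j=6: 18>6, skip
swap(1,7) ⇒ 5 6 7 11 8 9 18 14; return 1

2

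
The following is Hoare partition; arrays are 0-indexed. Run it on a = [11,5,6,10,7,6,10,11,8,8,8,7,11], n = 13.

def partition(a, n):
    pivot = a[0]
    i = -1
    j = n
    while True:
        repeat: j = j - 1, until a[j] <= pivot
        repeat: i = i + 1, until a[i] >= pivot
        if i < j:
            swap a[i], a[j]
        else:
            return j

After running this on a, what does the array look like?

[11,5,6,10,7,6,10,7,8,8,8,11,11]

pivot=11
j stops at 12 (11), i stops at 0 (11); swap ⇒ [11,5,6,10,7,6,10,11,8,8,8,7,11]
j stops at 11 (7), i stops at 7 (11); swap ⇒ [11,5,6,10,7,6,10,7,8,8,8,11,11]
j stops at 10, i stops at 11; i≥j ⇒ return 10. a=[11,5,6,10,7,6,10,7,8,8,8,11,11]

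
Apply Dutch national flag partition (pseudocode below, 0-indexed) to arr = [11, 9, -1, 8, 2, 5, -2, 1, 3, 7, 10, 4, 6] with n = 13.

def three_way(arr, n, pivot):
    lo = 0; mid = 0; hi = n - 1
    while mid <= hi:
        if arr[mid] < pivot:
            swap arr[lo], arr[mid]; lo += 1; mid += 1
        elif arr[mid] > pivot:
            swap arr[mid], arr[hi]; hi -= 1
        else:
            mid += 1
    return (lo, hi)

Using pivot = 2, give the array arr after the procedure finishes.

pivot = 2; lo=0, mid=0, hi=12
arr[mid]=11>2: swap arr[0],arr[12]; hi=11 → [6, 9, -1, 8, 2, 5, -2, 1, 3, 7, 10, 4, 11]
arr[mid]=6>2: swap arr[0],arr[11]; hi=10 → [4, 9, -1, 8, 2, 5, -2, 1, 3, 7, 10, 6, 11]
arr[mid]=4>2: swap arr[0],arr[10]; hi=9 → [10, 9, -1, 8, 2, 5, -2, 1, 3, 7, 4, 6, 11]
arr[mid]=10>2: swap arr[0],arr[9]; hi=8 → [7, 9, -1, 8, 2, 5, -2, 1, 3, 10, 4, 6, 11]
arr[mid]=7>2: swap arr[0],arr[8]; hi=7 → [3, 9, -1, 8, 2, 5, -2, 1, 7, 10, 4, 6, 11]
arr[mid]=3>2: swap arr[0],arr[7]; hi=6 → [1, 9, -1, 8, 2, 5, -2, 3, 7, 10, 4, 6, 11]
arr[mid]=1<2: swap arr[0],arr[0]; lo=1,mid=1 → [1, 9, -1, 8, 2, 5, -2, 3, 7, 10, 4, 6, 11]
arr[mid]=9>2: swap arr[1],arr[6]; hi=5 → [1, -2, -1, 8, 2, 5, 9, 3, 7, 10, 4, 6, 11]
arr[mid]=-2<2: swap arr[1],arr[1]; lo=2,mid=2 → [1, -2, -1, 8, 2, 5, 9, 3, 7, 10, 4, 6, 11]
arr[mid]=-1<2: swap arr[2],arr[2]; lo=3,mid=3 → [1, -2, -1, 8, 2, 5, 9, 3, 7, 10, 4, 6, 11]
arr[mid]=8>2: swap arr[3],arr[5]; hi=4 → [1, -2, -1, 5, 2, 8, 9, 3, 7, 10, 4, 6, 11]
arr[mid]=5>2: swap arr[3],arr[4]; hi=3 → [1, -2, -1, 2, 5, 8, 9, 3, 7, 10, 4, 6, 11]
arr[mid]=2=2: mid=4
end: lo=3, hi=3; arr = [1, -2, -1, 2, 5, 8, 9, 3, 7, 10, 4, 6, 11]

[1, -2, -1, 2, 5, 8, 9, 3, 7, 10, 4, 6, 11]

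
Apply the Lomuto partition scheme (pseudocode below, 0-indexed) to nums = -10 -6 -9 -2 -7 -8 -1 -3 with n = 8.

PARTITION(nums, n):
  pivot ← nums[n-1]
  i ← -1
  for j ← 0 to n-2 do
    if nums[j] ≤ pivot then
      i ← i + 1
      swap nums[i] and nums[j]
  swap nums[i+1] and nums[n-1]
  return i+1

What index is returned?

5

pivot = nums[7] = -3; i = -1
j=0: nums[0]=-10 ≤ -3 → i=0, swap nums[0],nums[0] (no change) → -10 -6 -9 -2 -7 -8 -1 -3
j=1: nums[1]=-6 ≤ -3 → i=1, swap nums[1],nums[1] (no change) → -10 -6 -9 -2 -7 -8 -1 -3
j=2: nums[2]=-9 ≤ -3 → i=2, swap nums[2],nums[2] (no change) → -10 -6 -9 -2 -7 -8 -1 -3
j=3: nums[3]=-2 > -3 → no swap
j=4: nums[4]=-7 ≤ -3 → i=3, swap nums[3],nums[4] → -10 -6 -9 -7 -2 -8 -1 -3
j=5: nums[5]=-8 ≤ -3 → i=4, swap nums[4],nums[5] → -10 -6 -9 -7 -8 -2 -1 -3
j=6: nums[6]=-1 > -3 → no swap
final swap nums[5],nums[7] → -10 -6 -9 -7 -8 -3 -1 -2; return 5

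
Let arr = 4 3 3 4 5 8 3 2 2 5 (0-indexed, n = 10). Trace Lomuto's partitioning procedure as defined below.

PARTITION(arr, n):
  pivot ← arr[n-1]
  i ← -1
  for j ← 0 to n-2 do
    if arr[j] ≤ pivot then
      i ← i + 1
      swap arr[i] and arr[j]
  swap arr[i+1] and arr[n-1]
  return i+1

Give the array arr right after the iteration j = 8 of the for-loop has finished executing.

4 3 3 4 5 3 2 2 8 5

pivot = arr[9] = 5; i = -1
j=0: arr[0]=4 ≤ 5 → i=0, swap arr[0],arr[0] (no change) → 4 3 3 4 5 8 3 2 2 5
j=1: arr[1]=3 ≤ 5 → i=1, swap arr[1],arr[1] (no change) → 4 3 3 4 5 8 3 2 2 5
j=2: arr[2]=3 ≤ 5 → i=2, swap arr[2],arr[2] (no change) → 4 3 3 4 5 8 3 2 2 5
j=3: arr[3]=4 ≤ 5 → i=3, swap arr[3],arr[3] (no change) → 4 3 3 4 5 8 3 2 2 5
j=4: arr[4]=5 ≤ 5 → i=4, swap arr[4],arr[4] (no change) → 4 3 3 4 5 8 3 2 2 5
j=5: arr[5]=8 > 5 → no swap
j=6: arr[6]=3 ≤ 5 → i=5, swap arr[5],arr[6] → 4 3 3 4 5 3 8 2 2 5
j=7: arr[7]=2 ≤ 5 → i=6, swap arr[6],arr[7] → 4 3 3 4 5 3 2 8 2 5
j=8: arr[8]=2 ≤ 5 → i=7, swap arr[7],arr[8] → 4 3 3 4 5 3 2 2 8 5
(after j=8) arr = 4 3 3 4 5 3 2 2 8 5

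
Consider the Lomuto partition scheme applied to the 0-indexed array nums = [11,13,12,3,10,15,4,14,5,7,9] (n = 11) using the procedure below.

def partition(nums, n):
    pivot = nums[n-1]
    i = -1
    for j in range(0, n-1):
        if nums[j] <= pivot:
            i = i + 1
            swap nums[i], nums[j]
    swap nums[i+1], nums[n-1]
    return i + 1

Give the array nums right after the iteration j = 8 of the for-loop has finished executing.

pivot = nums[10] = 9; i = -1
j=0: nums[0]=11 > 9 → no swap
j=1: nums[1]=13 > 9 → no swap
j=2: nums[2]=12 > 9 → no swap
j=3: nums[3]=3 ≤ 9 → i=0, swap nums[0],nums[3] → [3,13,12,11,10,15,4,14,5,7,9]
j=4: nums[4]=10 > 9 → no swap
j=5: nums[5]=15 > 9 → no swap
j=6: nums[6]=4 ≤ 9 → i=1, swap nums[1],nums[6] → [3,4,12,11,10,15,13,14,5,7,9]
j=7: nums[7]=14 > 9 → no swap
j=8: nums[8]=5 ≤ 9 → i=2, swap nums[2],nums[8] → [3,4,5,11,10,15,13,14,12,7,9]
(after j=8) nums = [3,4,5,11,10,15,13,14,12,7,9]

[3,4,5,11,10,15,13,14,12,7,9]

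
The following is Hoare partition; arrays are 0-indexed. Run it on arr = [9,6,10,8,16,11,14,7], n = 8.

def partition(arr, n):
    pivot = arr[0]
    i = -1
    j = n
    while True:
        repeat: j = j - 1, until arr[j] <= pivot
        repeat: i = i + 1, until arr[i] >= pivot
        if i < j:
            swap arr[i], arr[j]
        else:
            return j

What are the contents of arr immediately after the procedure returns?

pivot = arr[0] = 9; i = -1, j = 8
j→7 (arr[7]=7≤9), i→0 (arr[0]=9≥9); i<j, swap → [7,6,10,8,16,11,14,9]
j→3 (arr[3]=8≤9), i→2 (arr[2]=10≥9); i<j, swap → [7,6,8,10,16,11,14,9]
j→2, i→3; i≥j, return j=2. arr = [7,6,8,10,16,11,14,9]

[7,6,8,10,16,11,14,9]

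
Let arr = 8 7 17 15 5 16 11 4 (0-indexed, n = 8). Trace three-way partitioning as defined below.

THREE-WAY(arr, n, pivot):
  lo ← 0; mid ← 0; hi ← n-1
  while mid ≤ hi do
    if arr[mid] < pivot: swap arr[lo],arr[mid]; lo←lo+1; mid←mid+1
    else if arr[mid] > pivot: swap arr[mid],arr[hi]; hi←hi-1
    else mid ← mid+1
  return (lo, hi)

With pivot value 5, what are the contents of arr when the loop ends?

4 5 15 17 16 11 7 8

pivot = 5; lo=0, mid=0, hi=7
arr[mid]=8>5: swap arr[0],arr[7]; hi=6 → 4 7 17 15 5 16 11 8
arr[mid]=4<5: swap arr[0],arr[0]; lo=1,mid=1 → 4 7 17 15 5 16 11 8
arr[mid]=7>5: swap arr[1],arr[6]; hi=5 → 4 11 17 15 5 16 7 8
arr[mid]=11>5: swap arr[1],arr[5]; hi=4 → 4 16 17 15 5 11 7 8
arr[mid]=16>5: swap arr[1],arr[4]; hi=3 → 4 5 17 15 16 11 7 8
arr[mid]=5=5: mid=2
arr[mid]=17>5: swap arr[2],arr[3]; hi=2 → 4 5 15 17 16 11 7 8
arr[mid]=15>5: swap arr[2],arr[2]; hi=1 → 4 5 15 17 16 11 7 8
end: lo=1, hi=1; arr = 4 5 15 17 16 11 7 8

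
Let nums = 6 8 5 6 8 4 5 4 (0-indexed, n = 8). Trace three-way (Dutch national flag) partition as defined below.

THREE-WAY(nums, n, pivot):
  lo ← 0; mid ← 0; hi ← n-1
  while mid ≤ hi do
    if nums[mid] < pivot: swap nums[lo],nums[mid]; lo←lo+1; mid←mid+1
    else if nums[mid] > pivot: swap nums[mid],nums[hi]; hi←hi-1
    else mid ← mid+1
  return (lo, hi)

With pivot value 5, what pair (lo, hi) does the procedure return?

lo=0 mid=0 hi=7
6>5: swap(0,7), hi=6 ⇒ 4 8 5 6 8 4 5 6
4<5: swap(0,0), lo=1 mid=1 ⇒ 4 8 5 6 8 4 5 6
8>5: swap(1,6), hi=5 ⇒ 4 5 5 6 8 4 8 6
5=5: mid=2
5=5: mid=3
6>5: swap(3,5), hi=4 ⇒ 4 5 5 4 8 6 8 6
4<5: swap(1,3), lo=2 mid=4 ⇒ 4 4 5 5 8 6 8 6
8>5: swap(4,4), hi=3 ⇒ 4 4 5 5 8 6 8 6
done. lo=2 hi=3; nums=4 4 5 5 8 6 8 6

(2, 3)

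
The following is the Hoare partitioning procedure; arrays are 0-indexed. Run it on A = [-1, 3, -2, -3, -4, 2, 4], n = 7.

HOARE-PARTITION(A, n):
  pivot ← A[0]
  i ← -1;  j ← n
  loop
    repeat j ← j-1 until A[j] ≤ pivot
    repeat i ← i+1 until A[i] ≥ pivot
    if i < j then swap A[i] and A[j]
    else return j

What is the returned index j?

pivot=-1
j stops at 4 (-4), i stops at 0 (-1); swap ⇒ [-4, 3, -2, -3, -1, 2, 4]
j stops at 3 (-3), i stops at 1 (3); swap ⇒ [-4, -3, -2, 3, -1, 2, 4]
j stops at 2, i stops at 3; i≥j ⇒ return 2. A=[-4, -3, -2, 3, -1, 2, 4]

2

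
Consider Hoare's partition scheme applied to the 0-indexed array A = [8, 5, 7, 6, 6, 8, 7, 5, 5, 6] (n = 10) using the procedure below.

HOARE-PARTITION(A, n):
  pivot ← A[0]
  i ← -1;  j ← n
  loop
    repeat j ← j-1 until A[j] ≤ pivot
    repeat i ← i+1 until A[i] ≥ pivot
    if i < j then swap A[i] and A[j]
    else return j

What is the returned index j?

pivot=8
j stops at 9 (6), i stops at 0 (8); swap ⇒ [6, 5, 7, 6, 6, 8, 7, 5, 5, 8]
j stops at 8 (5), i stops at 5 (8); swap ⇒ [6, 5, 7, 6, 6, 5, 7, 5, 8, 8]
j stops at 7, i stops at 8; i≥j ⇒ return 7. A=[6, 5, 7, 6, 6, 5, 7, 5, 8, 8]

7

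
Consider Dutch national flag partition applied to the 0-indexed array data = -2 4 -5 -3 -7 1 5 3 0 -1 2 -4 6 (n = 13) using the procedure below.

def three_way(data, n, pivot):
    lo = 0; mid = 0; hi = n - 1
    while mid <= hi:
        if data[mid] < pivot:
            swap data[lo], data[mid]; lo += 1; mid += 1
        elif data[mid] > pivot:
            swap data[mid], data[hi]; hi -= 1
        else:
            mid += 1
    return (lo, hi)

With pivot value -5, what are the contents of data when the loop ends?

lo=0 mid=0 hi=12
-2>-5: swap(0,12), hi=11 ⇒ 6 4 -5 -3 -7 1 5 3 0 -1 2 -4 -2
6>-5: swap(0,11), hi=10 ⇒ -4 4 -5 -3 -7 1 5 3 0 -1 2 6 -2
-4>-5: swap(0,10), hi=9 ⇒ 2 4 -5 -3 -7 1 5 3 0 -1 -4 6 -2
2>-5: swap(0,9), hi=8 ⇒ -1 4 -5 -3 -7 1 5 3 0 2 -4 6 -2
-1>-5: swap(0,8), hi=7 ⇒ 0 4 -5 -3 -7 1 5 3 -1 2 -4 6 -2
0>-5: swap(0,7), hi=6 ⇒ 3 4 -5 -3 -7 1 5 0 -1 2 -4 6 -2
3>-5: swap(0,6), hi=5 ⇒ 5 4 -5 -3 -7 1 3 0 -1 2 -4 6 -2
5>-5: swap(0,5), hi=4 ⇒ 1 4 -5 -3 -7 5 3 0 -1 2 -4 6 -2
1>-5: swap(0,4), hi=3 ⇒ -7 4 -5 -3 1 5 3 0 -1 2 -4 6 -2
-7<-5: swap(0,0), lo=1 mid=1 ⇒ -7 4 -5 -3 1 5 3 0 -1 2 -4 6 -2
4>-5: swap(1,3), hi=2 ⇒ -7 -3 -5 4 1 5 3 0 -1 2 -4 6 -2
-3>-5: swap(1,2), hi=1 ⇒ -7 -5 -3 4 1 5 3 0 -1 2 -4 6 -2
-5=-5: mid=2
done. lo=1 hi=1; data=-7 -5 -3 4 1 5 3 0 -1 2 -4 6 -2

-7 -5 -3 4 1 5 3 0 -1 2 -4 6 -2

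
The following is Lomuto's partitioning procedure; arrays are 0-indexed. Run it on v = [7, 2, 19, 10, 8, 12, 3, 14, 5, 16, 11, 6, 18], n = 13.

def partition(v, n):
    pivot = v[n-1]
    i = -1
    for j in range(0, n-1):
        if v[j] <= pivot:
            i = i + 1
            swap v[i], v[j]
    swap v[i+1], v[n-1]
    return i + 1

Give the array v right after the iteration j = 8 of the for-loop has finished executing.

[7, 2, 10, 8, 12, 3, 14, 5, 19, 16, 11, 6, 18]

pivot=18, i=-1
j=0: 7≤18, i=0, swap(0,0) ⇒ [7, 2, 19, 10, 8, 12, 3, 14, 5, 16, 11, 6, 18]
j=1: 2≤18, i=1, swap(1,1) ⇒ [7, 2, 19, 10, 8, 12, 3, 14, 5, 16, 11, 6, 18]
j=2: 19>18, skip
j=3: 10≤18, i=2, swap(2,3) ⇒ [7, 2, 10, 19, 8, 12, 3, 14, 5, 16, 11, 6, 18]
j=4: 8≤18, i=3, swap(3,4) ⇒ [7, 2, 10, 8, 19, 12, 3, 14, 5, 16, 11, 6, 18]
j=5: 12≤18, i=4, swap(4,5) ⇒ [7, 2, 10, 8, 12, 19, 3, 14, 5, 16, 11, 6, 18]
j=6: 3≤18, i=5, swap(5,6) ⇒ [7, 2, 10, 8, 12, 3, 19, 14, 5, 16, 11, 6, 18]
j=7: 14≤18, i=6, swap(6,7) ⇒ [7, 2, 10, 8, 12, 3, 14, 19, 5, 16, 11, 6, 18]
j=8: 5≤18, i=7, swap(7,8) ⇒ [7, 2, 10, 8, 12, 3, 14, 5, 19, 16, 11, 6, 18]
(after j=8) v = [7, 2, 10, 8, 12, 3, 14, 5, 19, 16, 11, 6, 18]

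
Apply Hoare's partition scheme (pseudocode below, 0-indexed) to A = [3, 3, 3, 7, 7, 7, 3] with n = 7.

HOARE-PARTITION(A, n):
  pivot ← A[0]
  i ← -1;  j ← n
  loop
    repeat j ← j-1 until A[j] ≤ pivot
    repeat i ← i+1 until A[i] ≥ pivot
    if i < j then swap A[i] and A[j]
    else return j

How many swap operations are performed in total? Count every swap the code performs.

2

pivot = A[0] = 3; i = -1, j = 7
j→6 (A[6]=3≤3), i→0 (A[0]=3≥3); i<j, swap → [3, 3, 3, 7, 7, 7, 3]
j→2 (A[2]=3≤3), i→1 (A[1]=3≥3); i<j, swap → [3, 3, 3, 7, 7, 7, 3]
j→1, i→2; i≥j, return j=1. A = [3, 3, 3, 7, 7, 7, 3]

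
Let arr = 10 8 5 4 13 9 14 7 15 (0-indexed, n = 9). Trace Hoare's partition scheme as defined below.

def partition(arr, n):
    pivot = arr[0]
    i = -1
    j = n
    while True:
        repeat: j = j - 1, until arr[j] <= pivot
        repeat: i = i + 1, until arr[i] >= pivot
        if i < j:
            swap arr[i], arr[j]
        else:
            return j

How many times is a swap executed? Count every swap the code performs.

pivot=10
j stops at 7 (7), i stops at 0 (10); swap ⇒ 7 8 5 4 13 9 14 10 15
j stops at 5 (9), i stops at 4 (13); swap ⇒ 7 8 5 4 9 13 14 10 15
j stops at 4, i stops at 5; i≥j ⇒ return 4. arr=7 8 5 4 9 13 14 10 15

2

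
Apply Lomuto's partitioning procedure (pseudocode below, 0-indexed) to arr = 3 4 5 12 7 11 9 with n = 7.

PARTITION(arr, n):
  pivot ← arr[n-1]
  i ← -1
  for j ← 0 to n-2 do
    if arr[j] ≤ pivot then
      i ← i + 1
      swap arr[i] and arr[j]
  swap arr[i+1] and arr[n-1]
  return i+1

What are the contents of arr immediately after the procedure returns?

pivot=9, i=-1
j=0: 3≤9, i=0, swap(0,0) ⇒ 3 4 5 12 7 11 9
j=1: 4≤9, i=1, swap(1,1) ⇒ 3 4 5 12 7 11 9
j=2: 5≤9, i=2, swap(2,2) ⇒ 3 4 5 12 7 11 9
j=3: 12>9, skip
j=4: 7≤9, i=3, swap(3,4) ⇒ 3 4 5 7 12 11 9
j=5: 11>9, skip
swap(4,6) ⇒ 3 4 5 7 9 11 12; return 4

3 4 5 7 9 11 12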